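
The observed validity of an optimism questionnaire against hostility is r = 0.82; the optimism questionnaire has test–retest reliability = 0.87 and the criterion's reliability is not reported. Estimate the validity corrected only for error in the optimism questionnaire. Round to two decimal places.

0.88

Single correction: r_c = r_obs / √r_xx = 0.82 / √0.87 = 0.82 / 0.9327 ≈ 0.88.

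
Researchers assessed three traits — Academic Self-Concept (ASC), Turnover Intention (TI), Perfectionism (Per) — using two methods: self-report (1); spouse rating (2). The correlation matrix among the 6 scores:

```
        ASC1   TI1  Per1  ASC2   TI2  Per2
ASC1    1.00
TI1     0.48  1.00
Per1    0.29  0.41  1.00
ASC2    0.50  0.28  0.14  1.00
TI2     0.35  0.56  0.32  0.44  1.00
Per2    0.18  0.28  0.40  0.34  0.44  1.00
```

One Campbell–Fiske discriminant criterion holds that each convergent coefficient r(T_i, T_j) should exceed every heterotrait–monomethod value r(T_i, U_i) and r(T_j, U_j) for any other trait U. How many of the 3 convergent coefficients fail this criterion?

1

Convergent coefficients and their comparison sets:
ASC (methods 1·2): 0.50 vs {0.48, 0.44, 0.29, 0.34} → pass.
TI (methods 1·2): 0.56 vs {0.48, 0.44, 0.41, 0.44} → pass.
Per (methods 1·2): 0.40 vs {0.29, 0.34, 0.41, 0.44} → fail.
1 of 3 fail.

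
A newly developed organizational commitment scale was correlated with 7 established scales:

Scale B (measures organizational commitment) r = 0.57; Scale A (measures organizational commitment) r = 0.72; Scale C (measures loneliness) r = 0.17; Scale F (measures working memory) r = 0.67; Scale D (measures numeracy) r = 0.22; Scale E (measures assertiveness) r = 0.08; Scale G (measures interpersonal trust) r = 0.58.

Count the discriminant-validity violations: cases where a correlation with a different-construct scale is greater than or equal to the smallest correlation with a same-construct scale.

2

Convergent (same construct = organizational commitment): Scale B, Scale A.
Smallest convergent = 0.57. Discriminant values: 0.17, 0.67, 0.22, 0.08, 0.58; count ≥ 0.57 → 2.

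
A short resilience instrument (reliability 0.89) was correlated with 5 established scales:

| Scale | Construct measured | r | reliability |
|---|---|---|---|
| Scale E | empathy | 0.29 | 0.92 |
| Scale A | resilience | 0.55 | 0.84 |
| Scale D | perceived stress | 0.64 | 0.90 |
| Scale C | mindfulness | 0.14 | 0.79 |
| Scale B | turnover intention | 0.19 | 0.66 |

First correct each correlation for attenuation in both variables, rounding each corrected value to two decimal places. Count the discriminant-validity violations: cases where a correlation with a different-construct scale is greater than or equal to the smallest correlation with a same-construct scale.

Disattenuated r (r / √(r_scale · r_new)):
  Scale E (disc): 0.29 / √(0.92·0.89) = 0.32
  Scale A (conv): 0.55 / √(0.84·0.89) = 0.64
  Scale D (disc): 0.64 / √(0.90·0.89) = 0.72
  Scale C (disc): 0.14 / √(0.79·0.89) = 0.17
  Scale B (disc): 0.19 / √(0.66·0.89) = 0.25
Smallest convergent = 0.64. Discriminant values: 0.32, 0.72, 0.17, 0.25; count ≥ 0.64 → 1.

1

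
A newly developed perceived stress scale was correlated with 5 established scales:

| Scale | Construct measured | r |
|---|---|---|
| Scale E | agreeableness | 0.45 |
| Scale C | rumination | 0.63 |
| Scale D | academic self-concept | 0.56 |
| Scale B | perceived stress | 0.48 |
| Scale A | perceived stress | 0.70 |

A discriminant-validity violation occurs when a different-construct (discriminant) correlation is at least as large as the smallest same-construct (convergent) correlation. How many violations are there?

Convergent (same construct = perceived stress): Scale B, Scale A.
Smallest convergent = 0.48. Discriminant values: 0.45, 0.63, 0.56; count ≥ 0.48 → 2.

2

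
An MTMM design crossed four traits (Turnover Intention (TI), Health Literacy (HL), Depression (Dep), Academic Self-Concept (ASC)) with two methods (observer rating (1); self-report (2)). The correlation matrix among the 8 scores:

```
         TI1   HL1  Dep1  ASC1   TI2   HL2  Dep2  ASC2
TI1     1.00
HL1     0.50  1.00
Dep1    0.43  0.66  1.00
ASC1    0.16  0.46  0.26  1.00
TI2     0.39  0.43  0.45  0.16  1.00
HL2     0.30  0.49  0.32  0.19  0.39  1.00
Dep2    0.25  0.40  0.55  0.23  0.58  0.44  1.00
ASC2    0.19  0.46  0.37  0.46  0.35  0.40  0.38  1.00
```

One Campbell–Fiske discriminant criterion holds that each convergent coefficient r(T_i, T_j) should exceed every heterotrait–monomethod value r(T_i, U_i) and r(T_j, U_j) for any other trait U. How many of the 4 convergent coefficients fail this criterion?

Each convergent coefficient versus the relevant comparison correlations:
TI (methods 1·2): 0.39 vs {0.50, 0.39, 0.43, 0.58, 0.16, 0.35} → fail.
HL (methods 1·2): 0.49 vs {0.50, 0.39, 0.66, 0.44, 0.46, 0.40} → fail.
Dep (methods 1·2): 0.55 vs {0.43, 0.58, 0.66, 0.44, 0.26, 0.38} → fail.
ASC (methods 1·2): 0.46 vs {0.16, 0.35, 0.46, 0.40, 0.26, 0.38} → fail.
4 of 4 fail.

4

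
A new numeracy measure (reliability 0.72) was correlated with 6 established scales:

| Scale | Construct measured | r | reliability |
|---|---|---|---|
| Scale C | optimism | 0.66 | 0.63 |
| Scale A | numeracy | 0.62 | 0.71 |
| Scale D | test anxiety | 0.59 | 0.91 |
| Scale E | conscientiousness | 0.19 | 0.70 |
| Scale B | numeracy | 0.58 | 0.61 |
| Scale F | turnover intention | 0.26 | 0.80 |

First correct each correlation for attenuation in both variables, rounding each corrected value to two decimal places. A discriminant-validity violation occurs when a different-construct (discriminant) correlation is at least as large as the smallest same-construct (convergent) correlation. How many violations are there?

Disattenuated r (r / √(r_scale · r_new)):
  Scale C (disc): 0.66 / √(0.63·0.72) = 0.98
  Scale A (conv): 0.62 / √(0.71·0.72) = 0.87
  Scale D (disc): 0.59 / √(0.91·0.72) = 0.73
  Scale E (disc): 0.19 / √(0.70·0.72) = 0.27
  Scale B (conv): 0.58 / √(0.61·0.72) = 0.88
  Scale F (disc): 0.26 / √(0.80·0.72) = 0.34
Smallest convergent = 0.87. Discriminant values: 0.98, 0.73, 0.27, 0.34; count ≥ 0.87 → 1.

1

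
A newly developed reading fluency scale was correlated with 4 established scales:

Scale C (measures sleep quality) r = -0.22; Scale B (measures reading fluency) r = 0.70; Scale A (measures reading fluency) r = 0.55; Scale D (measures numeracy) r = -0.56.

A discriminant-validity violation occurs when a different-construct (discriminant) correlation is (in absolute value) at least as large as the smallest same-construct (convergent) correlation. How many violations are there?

1

Convergent (same construct = reading fluency): Scale B, Scale A.
Smallest convergent = 0.55. Discriminant |r|: 0.22, 0.56; count ≥ 0.55 → 1.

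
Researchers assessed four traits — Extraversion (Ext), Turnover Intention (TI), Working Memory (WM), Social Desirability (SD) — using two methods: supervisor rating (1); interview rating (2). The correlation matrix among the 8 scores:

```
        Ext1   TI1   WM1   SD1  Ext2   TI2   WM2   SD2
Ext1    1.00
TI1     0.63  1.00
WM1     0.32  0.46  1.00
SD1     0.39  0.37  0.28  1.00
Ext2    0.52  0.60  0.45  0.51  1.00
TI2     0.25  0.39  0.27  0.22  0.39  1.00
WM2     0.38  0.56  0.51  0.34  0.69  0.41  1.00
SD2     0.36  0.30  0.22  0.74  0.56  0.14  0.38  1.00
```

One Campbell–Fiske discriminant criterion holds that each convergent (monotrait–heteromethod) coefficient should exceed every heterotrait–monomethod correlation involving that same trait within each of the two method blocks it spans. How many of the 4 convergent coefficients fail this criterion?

Checking each validity diagonal entry against its comparison values:
Ext (methods 1·2): 0.52 vs {0.63, 0.39, 0.32, 0.69, 0.39, 0.56} → fail.
TI (methods 1·2): 0.39 vs {0.63, 0.39, 0.46, 0.41, 0.37, 0.14} → fail.
WM (methods 1·2): 0.51 vs {0.32, 0.69, 0.46, 0.41, 0.28, 0.38} → fail.
SD (methods 1·2): 0.74 vs {0.39, 0.56, 0.37, 0.14, 0.28, 0.38} → pass.
3 of 4 fail.

3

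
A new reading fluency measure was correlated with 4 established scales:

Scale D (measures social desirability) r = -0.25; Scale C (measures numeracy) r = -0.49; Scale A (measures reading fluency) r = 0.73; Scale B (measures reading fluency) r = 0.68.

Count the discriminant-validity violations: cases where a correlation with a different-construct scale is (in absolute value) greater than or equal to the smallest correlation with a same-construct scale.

Convergent (same construct = reading fluency): Scale A, Scale B.
Smallest convergent = 0.68. Discriminant |r|: 0.25, 0.49; count ≥ 0.68 → 0.

0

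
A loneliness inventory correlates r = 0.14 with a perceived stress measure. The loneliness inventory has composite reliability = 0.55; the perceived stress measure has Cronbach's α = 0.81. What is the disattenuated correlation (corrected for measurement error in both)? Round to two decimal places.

r_true = r_obs / √(r_xx · r_yy) = 0.14 / √(0.55 × 0.81) = 0.14 / √0.4455 = 0.14 / 0.6675 ≈ 0.21.

0.21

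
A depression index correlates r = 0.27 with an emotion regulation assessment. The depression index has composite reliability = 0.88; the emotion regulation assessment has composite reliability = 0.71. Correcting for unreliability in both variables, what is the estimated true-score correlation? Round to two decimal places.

0.34

r_true = r_obs / √(r_xx · r_yy) = 0.27 / √(0.88 × 0.71) = 0.27 / √0.6248 = 0.27 / 0.7904 ≈ 0.34.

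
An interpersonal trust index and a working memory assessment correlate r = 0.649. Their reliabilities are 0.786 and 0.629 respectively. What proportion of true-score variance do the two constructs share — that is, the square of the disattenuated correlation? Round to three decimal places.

Disattenuated r = 0.649 / √(0.786 × 0.629) = 0.649 / 0.7031 = 0.9231.
Shared true-score variance = 0.9231² = 0.8521 ≈ 0.852.

0.852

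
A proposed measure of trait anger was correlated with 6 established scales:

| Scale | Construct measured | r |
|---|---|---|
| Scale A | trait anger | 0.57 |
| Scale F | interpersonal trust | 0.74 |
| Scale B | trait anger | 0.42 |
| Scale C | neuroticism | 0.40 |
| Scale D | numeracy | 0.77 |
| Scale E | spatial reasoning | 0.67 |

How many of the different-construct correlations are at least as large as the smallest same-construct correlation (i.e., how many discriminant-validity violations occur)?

Convergent (same construct = trait anger): Scale A, Scale B.
Smallest convergent = 0.42. Discriminant values: 0.74, 0.40, 0.77, 0.67; count ≥ 0.42 → 3.

3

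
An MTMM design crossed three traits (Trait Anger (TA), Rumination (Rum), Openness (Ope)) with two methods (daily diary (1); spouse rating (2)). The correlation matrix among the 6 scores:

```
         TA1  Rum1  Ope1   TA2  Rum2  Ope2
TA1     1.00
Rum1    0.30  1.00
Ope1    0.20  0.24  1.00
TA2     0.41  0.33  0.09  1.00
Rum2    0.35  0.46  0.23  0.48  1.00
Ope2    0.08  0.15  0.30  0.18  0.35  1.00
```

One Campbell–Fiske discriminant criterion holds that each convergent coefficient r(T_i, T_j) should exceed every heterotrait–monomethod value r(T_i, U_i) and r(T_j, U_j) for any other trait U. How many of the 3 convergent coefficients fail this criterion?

Each convergent coefficient versus the relevant comparison correlations:
TA (methods 1·2): 0.41 vs {0.30, 0.48, 0.20, 0.18} → fail.
Rum (methods 1·2): 0.46 vs {0.30, 0.48, 0.24, 0.35} → fail.
Ope (methods 1·2): 0.30 vs {0.20, 0.18, 0.24, 0.35} → fail.
3 of 3 fail.

3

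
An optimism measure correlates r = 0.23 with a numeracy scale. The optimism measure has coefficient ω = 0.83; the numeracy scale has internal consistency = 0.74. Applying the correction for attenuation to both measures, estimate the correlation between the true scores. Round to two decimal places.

r_true = r_obs / √(r_xx · r_yy) = 0.23 / √(0.83 × 0.74) = 0.23 / √0.6142 = 0.23 / 0.7837 ≈ 0.29.

0.29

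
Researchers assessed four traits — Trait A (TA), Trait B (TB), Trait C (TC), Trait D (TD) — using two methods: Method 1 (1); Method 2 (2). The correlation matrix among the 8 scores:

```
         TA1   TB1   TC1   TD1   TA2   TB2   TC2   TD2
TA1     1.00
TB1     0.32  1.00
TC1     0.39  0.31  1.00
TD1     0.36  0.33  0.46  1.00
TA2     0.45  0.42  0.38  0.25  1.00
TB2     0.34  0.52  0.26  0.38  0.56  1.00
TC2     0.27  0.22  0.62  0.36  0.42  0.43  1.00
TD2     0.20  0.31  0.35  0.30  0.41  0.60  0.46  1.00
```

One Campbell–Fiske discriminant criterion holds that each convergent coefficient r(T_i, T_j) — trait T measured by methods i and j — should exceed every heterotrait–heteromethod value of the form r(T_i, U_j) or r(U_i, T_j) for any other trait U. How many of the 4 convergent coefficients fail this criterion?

Convergent coefficients and their comparison sets:
TA (methods 1·2): 0.45 vs {0.34, 0.42, 0.27, 0.38, 0.20, 0.25} → pass.
TB (methods 1·2): 0.52 vs {0.42, 0.34, 0.22, 0.26, 0.31, 0.38} → pass.
TC (methods 1·2): 0.62 vs {0.38, 0.27, 0.26, 0.22, 0.35, 0.36} → pass.
TD (methods 1·2): 0.30 vs {0.25, 0.20, 0.38, 0.31, 0.36, 0.35} → fail.
1 of 4 fail.

1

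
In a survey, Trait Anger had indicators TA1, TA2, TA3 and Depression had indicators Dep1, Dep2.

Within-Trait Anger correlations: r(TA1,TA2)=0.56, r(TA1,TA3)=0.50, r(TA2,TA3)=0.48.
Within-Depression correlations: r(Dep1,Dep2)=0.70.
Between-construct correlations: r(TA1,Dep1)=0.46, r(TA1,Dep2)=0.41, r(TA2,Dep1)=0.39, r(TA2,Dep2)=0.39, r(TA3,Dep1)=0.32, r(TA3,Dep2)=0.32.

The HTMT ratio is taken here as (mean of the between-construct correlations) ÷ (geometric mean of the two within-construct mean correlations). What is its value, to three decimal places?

Between-construct mean = 2.29/6 = 0.3817.
Mean within-TA = 1.54/3 = 0.5133; mean within-Dep = 0.70/1 = 0.7000.
Geometric mean = √(0.5133 × 0.7000) = 0.5994.
HTMT = 0.3817 / 0.5994 = 0.637.

0.637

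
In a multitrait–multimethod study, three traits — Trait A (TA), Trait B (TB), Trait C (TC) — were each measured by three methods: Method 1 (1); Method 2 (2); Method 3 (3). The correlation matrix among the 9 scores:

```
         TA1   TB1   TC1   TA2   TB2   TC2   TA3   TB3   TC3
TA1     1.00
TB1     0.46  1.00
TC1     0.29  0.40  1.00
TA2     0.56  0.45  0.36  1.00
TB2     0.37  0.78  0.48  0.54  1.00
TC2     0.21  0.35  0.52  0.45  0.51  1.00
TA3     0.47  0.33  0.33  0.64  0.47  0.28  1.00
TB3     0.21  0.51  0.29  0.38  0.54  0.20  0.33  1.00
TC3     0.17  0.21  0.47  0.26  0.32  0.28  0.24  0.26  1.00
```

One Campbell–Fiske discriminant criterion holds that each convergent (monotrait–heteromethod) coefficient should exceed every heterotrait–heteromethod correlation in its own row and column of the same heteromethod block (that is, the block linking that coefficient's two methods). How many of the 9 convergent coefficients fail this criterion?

Convergent coefficients and their comparison sets:
TA (methods 1·2): 0.56 vs {0.37, 0.45, 0.21, 0.36} → pass.
TA (methods 1·3): 0.47 vs {0.21, 0.33, 0.17, 0.33} → pass.
TA (methods 2·3): 0.64 vs {0.38, 0.47, 0.26, 0.28} → pass.
TB (methods 1·2): 0.78 vs {0.45, 0.37, 0.35, 0.48} → pass.
TB (methods 1·3): 0.51 vs {0.33, 0.21, 0.21, 0.29} → pass.
TB (methods 2·3): 0.54 vs {0.47, 0.38, 0.32, 0.20} → pass.
TC (methods 1·2): 0.52 vs {0.36, 0.21, 0.48, 0.35} → pass.
TC (methods 1·3): 0.47 vs {0.33, 0.17, 0.29, 0.21} → pass.
TC (methods 2·3): 0.28 vs {0.28, 0.26, 0.20, 0.32} → fail.
1 of 9 fail.

1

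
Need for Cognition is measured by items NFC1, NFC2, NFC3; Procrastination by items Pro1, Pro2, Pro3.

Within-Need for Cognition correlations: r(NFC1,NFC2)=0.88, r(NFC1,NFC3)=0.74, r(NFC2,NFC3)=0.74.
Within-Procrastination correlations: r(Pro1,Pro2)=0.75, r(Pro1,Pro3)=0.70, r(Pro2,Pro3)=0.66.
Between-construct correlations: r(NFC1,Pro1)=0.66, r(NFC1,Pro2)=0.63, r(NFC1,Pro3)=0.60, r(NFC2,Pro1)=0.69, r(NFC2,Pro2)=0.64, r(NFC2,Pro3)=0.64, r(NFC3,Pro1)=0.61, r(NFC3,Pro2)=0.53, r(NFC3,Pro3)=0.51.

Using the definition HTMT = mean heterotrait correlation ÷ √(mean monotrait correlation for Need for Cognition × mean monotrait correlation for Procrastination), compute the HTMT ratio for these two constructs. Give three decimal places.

0.823

Mean heterotrait r = 5.51/9 = 0.6122.
Mean within-NFC = 2.36/3 = 0.7867; mean within-Pro = 2.11/3 = 0.7033.
Geometric mean = √(0.7867 × 0.7033) = 0.7438.
HTMT = 0.6122 / 0.7438 = 0.823.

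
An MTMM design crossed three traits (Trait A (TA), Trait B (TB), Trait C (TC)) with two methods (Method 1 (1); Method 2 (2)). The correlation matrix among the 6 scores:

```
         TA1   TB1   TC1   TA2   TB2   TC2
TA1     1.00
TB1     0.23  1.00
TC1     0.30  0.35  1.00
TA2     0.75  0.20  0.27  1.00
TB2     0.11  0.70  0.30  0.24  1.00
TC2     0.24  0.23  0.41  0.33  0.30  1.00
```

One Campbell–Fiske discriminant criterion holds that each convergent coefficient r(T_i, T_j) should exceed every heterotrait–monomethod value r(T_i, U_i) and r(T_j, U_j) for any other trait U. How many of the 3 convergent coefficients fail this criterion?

Each convergent coefficient versus the relevant comparison correlations:
TA (methods 1·2): 0.75 vs {0.23, 0.24, 0.30, 0.33} → pass.
TB (methods 1·2): 0.70 vs {0.23, 0.24, 0.35, 0.30} → pass.
TC (methods 1·2): 0.41 vs {0.30, 0.33, 0.35, 0.30} → pass.
0 of 3 fail.

0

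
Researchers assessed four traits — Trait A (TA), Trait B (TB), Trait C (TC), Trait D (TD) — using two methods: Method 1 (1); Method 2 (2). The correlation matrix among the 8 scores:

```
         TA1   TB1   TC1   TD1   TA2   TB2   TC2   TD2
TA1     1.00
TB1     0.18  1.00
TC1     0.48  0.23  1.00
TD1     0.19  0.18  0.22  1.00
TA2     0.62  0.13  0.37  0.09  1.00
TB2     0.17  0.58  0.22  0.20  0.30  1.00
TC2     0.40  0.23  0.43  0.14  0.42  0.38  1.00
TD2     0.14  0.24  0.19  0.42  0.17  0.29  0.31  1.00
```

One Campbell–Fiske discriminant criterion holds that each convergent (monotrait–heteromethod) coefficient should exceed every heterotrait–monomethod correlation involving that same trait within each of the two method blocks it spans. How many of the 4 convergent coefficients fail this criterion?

Each convergent coefficient versus the relevant comparison correlations:
TA (methods 1·2): 0.62 vs {0.18, 0.30, 0.48, 0.42, 0.19, 0.17} → pass.
TB (methods 1·2): 0.58 vs {0.18, 0.30, 0.23, 0.38, 0.18, 0.29} → pass.
TC (methods 1·2): 0.43 vs {0.48, 0.42, 0.23, 0.38, 0.22, 0.31} → fail.
TD (methods 1·2): 0.42 vs {0.19, 0.17, 0.18, 0.29, 0.22, 0.31} → pass.
1 of 4 fail.

1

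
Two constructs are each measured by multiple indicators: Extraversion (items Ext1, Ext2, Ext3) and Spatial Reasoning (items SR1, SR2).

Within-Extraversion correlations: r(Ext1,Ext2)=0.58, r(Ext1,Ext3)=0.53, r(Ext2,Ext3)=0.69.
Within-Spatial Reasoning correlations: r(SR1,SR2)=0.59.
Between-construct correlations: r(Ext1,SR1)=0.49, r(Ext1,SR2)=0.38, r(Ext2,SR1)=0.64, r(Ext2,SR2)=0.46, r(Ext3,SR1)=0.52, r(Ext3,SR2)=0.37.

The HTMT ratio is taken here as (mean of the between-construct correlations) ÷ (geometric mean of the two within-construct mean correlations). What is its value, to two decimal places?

0.80

Mean between = 2.86/6 = 0.4767.
Mean within-Ext = 1.80/3 = 0.6000; mean within-SR = 0.59/1 = 0.5900.
Geometric mean = √(0.6000 × 0.5900) = 0.5950.
HTMT = 0.4767 / 0.5950 = 0.80.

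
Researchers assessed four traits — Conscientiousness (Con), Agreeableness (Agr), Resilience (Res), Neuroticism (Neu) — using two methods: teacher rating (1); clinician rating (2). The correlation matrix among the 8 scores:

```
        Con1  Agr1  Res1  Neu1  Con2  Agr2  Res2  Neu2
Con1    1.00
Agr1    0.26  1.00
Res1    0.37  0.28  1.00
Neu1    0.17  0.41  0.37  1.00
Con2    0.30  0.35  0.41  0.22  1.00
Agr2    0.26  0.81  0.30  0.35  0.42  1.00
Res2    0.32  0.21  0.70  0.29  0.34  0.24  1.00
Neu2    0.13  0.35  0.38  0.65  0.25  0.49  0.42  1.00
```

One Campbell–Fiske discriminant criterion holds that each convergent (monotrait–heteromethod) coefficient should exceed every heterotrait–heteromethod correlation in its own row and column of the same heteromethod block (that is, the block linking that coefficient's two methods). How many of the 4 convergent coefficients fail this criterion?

Checking each validity diagonal entry against its comparison values:
Con (methods 1·2): 0.30 vs {0.26, 0.35, 0.32, 0.41, 0.13, 0.22} → fail.
Agr (methods 1·2): 0.81 vs {0.35, 0.26, 0.21, 0.30, 0.35, 0.35} → pass.
Res (methods 1·2): 0.70 vs {0.41, 0.32, 0.30, 0.21, 0.38, 0.29} → pass.
Neu (methods 1·2): 0.65 vs {0.22, 0.13, 0.35, 0.35, 0.29, 0.38} → pass.
1 of 4 fail.

1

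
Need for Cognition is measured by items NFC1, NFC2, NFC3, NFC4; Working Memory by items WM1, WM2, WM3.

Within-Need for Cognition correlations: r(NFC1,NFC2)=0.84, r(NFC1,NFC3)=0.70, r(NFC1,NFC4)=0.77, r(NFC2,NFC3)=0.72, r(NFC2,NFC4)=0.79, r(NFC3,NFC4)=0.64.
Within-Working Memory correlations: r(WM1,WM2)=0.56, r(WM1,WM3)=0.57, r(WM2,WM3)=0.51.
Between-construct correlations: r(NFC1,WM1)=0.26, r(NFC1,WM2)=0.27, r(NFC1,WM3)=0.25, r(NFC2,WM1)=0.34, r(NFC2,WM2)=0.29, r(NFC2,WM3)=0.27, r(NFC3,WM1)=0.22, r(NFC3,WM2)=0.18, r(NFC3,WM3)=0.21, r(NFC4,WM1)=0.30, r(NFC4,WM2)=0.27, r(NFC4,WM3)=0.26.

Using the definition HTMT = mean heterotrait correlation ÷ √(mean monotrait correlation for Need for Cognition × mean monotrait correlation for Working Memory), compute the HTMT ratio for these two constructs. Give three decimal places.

0.408

Between-construct mean = 3.12/12 = 0.2600.
Mean within-NFC = 4.46/6 = 0.7433; mean within-WM = 1.64/3 = 0.5467.
Geometric mean = √(0.7433 × 0.5467) = 0.6375.
HTMT = 0.2600 / 0.6375 = 0.408.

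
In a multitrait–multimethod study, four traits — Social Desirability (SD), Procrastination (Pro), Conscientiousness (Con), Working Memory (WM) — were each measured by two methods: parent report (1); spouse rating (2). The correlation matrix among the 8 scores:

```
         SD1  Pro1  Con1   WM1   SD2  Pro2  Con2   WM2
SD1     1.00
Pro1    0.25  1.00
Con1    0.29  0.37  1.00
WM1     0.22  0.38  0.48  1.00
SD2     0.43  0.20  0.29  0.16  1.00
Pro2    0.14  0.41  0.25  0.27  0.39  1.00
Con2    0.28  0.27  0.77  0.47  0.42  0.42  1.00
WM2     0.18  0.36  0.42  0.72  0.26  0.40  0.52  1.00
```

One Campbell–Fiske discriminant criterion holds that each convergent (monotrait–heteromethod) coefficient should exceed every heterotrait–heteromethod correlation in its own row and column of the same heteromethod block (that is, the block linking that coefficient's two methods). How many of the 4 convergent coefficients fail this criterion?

0

Convergent coefficients and their comparison sets:
SD (methods 1·2): 0.43 vs {0.14, 0.20, 0.28, 0.29, 0.18, 0.16} → pass.
Pro (methods 1·2): 0.41 vs {0.20, 0.14, 0.27, 0.25, 0.36, 0.27} → pass.
Con (methods 1·2): 0.77 vs {0.29, 0.28, 0.25, 0.27, 0.42, 0.47} → pass.
WM (methods 1·2): 0.72 vs {0.16, 0.18, 0.27, 0.36, 0.47, 0.42} → pass.
0 of 4 fail.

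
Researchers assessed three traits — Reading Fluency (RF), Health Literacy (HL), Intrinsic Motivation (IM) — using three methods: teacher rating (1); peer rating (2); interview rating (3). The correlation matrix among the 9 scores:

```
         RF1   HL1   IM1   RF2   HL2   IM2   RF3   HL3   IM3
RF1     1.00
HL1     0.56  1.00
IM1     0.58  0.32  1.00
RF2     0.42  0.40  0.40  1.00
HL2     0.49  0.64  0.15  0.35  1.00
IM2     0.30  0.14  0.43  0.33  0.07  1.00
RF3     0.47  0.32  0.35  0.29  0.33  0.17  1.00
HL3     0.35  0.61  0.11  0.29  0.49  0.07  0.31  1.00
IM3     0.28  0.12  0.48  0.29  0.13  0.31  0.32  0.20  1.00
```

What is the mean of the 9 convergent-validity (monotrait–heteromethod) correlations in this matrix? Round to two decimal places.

Convergent values: 0.42, 0.47, 0.29, 0.64, 0.61, 0.49, 0.43, 0.48, 0.31; mean = 4.14/9 = 0.46.

0.46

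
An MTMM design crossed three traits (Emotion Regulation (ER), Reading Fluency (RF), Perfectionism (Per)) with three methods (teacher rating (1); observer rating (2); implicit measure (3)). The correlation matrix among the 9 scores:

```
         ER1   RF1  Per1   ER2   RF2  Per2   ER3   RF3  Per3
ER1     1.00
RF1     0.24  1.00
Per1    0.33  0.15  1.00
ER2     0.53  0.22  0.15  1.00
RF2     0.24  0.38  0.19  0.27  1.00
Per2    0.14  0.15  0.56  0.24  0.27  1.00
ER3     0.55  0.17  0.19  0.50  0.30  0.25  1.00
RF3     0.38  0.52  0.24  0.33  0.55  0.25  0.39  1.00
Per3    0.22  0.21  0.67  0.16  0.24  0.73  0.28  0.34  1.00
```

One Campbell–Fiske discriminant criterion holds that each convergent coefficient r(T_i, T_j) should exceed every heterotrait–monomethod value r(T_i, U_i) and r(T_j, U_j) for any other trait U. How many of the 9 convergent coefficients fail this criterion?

Each convergent coefficient versus the relevant comparison correlations:
ER (methods 1·2): 0.53 vs {0.24, 0.27, 0.33, 0.24} → pass.
ER (methods 1·3): 0.55 vs {0.24, 0.39, 0.33, 0.28} → pass.
ER (methods 2·3): 0.50 vs {0.27, 0.39, 0.24, 0.28} → pass.
RF (methods 1·2): 0.38 vs {0.24, 0.27, 0.15, 0.27} → pass.
RF (methods 1·3): 0.52 vs {0.24, 0.39, 0.15, 0.34} → pass.
RF (methods 2·3): 0.55 vs {0.27, 0.39, 0.27, 0.34} → pass.
Per (methods 1·2): 0.56 vs {0.33, 0.24, 0.15, 0.27} → pass.
Per (methods 1·3): 0.67 vs {0.33, 0.28, 0.15, 0.34} → pass.
Per (methods 2·3): 0.73 vs {0.24, 0.28, 0.27, 0.34} → pass.
0 of 9 fail.

0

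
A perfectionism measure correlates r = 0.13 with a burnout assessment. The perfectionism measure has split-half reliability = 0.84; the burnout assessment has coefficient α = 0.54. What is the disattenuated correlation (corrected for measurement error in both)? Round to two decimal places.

r_true = r_obs / √(r_xx · r_yy) = 0.13 / √(0.84 × 0.54) = 0.13 / √0.4536 = 0.13 / 0.6735 ≈ 0.19.

0.19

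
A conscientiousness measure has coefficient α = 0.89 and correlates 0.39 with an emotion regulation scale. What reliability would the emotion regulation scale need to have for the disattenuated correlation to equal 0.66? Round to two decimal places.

0.39

r_true = r_obs / √(r_xx · r_yy) ⇒ 0.66 = 0.39 / √(0.89 · r_yy).
√(0.89 · r_yy) = 0.39 / 0.66 = 0.5909; 0.89 · r_yy = 0.3492; r_yy = 0.3492 / 0.89 ≈ 0.39.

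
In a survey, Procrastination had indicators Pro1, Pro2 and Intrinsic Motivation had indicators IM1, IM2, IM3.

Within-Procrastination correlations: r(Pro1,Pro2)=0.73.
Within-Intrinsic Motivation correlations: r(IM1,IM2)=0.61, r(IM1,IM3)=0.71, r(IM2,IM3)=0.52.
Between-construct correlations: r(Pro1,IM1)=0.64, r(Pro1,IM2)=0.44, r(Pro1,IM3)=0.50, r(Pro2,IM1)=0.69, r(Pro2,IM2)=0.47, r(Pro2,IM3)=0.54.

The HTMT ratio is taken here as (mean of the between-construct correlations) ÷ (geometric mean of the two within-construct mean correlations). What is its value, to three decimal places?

0.817

Mean between = 3.28/6 = 0.5467.
Mean within-Pro = 0.73/1 = 0.7300; mean within-IM = 1.84/3 = 0.6133.
Geometric mean = √(0.7300 × 0.6133) = 0.6691.
HTMT = 0.5467 / 0.6691 = 0.817.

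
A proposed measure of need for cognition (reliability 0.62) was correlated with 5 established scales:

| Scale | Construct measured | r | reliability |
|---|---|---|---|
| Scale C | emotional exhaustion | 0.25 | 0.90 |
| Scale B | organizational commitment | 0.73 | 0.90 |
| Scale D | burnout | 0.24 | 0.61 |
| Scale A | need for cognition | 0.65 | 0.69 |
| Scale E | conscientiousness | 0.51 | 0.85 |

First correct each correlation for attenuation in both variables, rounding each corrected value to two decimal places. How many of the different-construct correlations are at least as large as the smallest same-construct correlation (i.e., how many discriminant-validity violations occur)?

0

Disattenuated r (r / √(r_scale · r_new)):
  Scale C (disc): 0.25 / √(0.90·0.62) = 0.33
  Scale B (disc): 0.73 / √(0.90·0.62) = 0.98
  Scale D (disc): 0.24 / √(0.61·0.62) = 0.39
  Scale A (conv): 0.65 / √(0.69·0.62) = 0.99
  Scale E (disc): 0.51 / √(0.85·0.62) = 0.70
Smallest convergent = 0.99. Discriminant values: 0.33, 0.98, 0.39, 0.70; count ≥ 0.99 → 0.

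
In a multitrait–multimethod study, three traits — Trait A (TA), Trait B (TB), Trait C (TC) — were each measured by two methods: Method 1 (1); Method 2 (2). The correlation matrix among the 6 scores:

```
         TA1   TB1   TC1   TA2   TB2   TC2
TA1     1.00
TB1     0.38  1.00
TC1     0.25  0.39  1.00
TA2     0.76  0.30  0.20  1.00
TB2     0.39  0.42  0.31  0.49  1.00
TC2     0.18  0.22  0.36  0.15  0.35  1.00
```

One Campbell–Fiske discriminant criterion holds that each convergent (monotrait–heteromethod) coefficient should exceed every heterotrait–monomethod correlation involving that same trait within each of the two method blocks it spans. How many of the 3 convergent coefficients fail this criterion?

2

Convergent coefficients and their comparison sets:
TA (methods 1·2): 0.76 vs {0.38, 0.49, 0.25, 0.15} → pass.
TB (methods 1·2): 0.42 vs {0.38, 0.49, 0.39, 0.35} → fail.
TC (methods 1·2): 0.36 vs {0.25, 0.15, 0.39, 0.35} → fail.
2 of 3 fail.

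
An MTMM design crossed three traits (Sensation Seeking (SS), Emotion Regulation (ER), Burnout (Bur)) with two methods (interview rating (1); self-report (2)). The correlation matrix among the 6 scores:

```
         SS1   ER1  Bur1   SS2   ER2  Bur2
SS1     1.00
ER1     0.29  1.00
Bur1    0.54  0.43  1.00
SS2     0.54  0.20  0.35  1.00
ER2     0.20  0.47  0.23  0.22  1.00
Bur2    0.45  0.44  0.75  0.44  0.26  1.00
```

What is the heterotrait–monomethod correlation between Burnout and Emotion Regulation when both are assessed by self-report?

Different traits, same method: r(Bur2, ER2) = 0.26.

0.26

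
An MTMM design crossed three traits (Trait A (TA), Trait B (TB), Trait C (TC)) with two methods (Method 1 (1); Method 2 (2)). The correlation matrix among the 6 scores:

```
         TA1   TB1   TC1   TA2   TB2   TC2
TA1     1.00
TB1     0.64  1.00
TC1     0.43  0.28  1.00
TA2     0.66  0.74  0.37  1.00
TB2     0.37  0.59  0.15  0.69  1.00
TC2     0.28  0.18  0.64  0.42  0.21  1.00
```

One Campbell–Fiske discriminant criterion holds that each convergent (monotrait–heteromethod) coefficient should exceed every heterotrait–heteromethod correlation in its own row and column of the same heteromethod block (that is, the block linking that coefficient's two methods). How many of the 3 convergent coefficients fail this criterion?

Convergent coefficients and their comparison sets:
TA (methods 1·2): 0.66 vs {0.37, 0.74, 0.28, 0.37} → fail.
TB (methods 1·2): 0.59 vs {0.74, 0.37, 0.18, 0.15} → fail.
TC (methods 1·2): 0.64 vs {0.37, 0.28, 0.15, 0.18} → pass.
2 of 3 fail.

2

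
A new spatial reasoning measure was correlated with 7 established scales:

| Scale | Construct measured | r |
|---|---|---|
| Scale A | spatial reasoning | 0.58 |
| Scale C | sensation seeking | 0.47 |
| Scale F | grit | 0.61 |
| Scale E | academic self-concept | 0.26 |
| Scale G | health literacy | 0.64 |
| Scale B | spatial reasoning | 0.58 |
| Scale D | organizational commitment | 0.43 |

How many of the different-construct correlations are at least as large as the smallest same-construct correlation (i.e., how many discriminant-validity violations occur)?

Convergent (same construct = spatial reasoning): Scale A, Scale B.
Smallest convergent = 0.58. Discriminant values: 0.47, 0.61, 0.26, 0.64, 0.43; count ≥ 0.58 → 2.

2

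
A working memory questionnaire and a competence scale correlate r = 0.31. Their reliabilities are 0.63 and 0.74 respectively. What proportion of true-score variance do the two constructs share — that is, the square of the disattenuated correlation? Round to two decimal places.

Disattenuated r = 0.31 / √(0.63 × 0.74) = 0.31 / 0.6828 = 0.4540.
Shared true-score variance = 0.4540² = 0.2061 ≈ 0.21.

0.21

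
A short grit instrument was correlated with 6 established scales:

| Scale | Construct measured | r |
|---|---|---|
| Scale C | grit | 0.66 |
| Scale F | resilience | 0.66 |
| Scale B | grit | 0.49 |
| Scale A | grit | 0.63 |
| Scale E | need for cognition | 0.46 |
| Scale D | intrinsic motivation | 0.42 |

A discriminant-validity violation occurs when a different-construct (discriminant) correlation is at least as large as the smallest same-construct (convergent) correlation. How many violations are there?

Convergent (same construct = grit): Scale C, Scale B, Scale A.
Smallest convergent = 0.49. Discriminant values: 0.66, 0.46, 0.42; count ≥ 0.49 → 1.

1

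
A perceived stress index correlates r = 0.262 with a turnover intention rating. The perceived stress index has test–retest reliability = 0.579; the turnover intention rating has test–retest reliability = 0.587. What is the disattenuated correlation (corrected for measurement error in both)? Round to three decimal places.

r_true = r_obs / √(r_xx · r_yy) = 0.262 / √(0.579 × 0.587) = 0.262 / √0.339873 = 0.262 / 0.5830 ≈ 0.449.

0.449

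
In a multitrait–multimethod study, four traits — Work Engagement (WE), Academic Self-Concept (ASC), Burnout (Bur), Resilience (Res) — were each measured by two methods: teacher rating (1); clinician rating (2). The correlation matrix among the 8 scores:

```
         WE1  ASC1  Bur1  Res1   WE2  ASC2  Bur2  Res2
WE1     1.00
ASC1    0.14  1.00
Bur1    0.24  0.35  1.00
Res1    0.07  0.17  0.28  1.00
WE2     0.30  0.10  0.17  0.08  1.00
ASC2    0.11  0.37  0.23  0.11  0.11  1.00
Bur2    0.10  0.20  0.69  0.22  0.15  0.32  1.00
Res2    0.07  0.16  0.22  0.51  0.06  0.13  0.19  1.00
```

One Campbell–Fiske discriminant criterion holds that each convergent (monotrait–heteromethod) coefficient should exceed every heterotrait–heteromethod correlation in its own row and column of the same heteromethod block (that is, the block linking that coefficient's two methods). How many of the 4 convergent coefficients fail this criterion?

0

Checking each validity diagonal entry against its comparison values:
WE (methods 1·2): 0.30 vs {0.11, 0.10, 0.10, 0.17, 0.07, 0.08} → pass.
ASC (methods 1·2): 0.37 vs {0.10, 0.11, 0.20, 0.23, 0.16, 0.11} → pass.
Bur (methods 1·2): 0.69 vs {0.17, 0.10, 0.23, 0.20, 0.22, 0.22} → pass.
Res (methods 1·2): 0.51 vs {0.08, 0.07, 0.11, 0.16, 0.22, 0.22} → pass.
0 of 4 fail.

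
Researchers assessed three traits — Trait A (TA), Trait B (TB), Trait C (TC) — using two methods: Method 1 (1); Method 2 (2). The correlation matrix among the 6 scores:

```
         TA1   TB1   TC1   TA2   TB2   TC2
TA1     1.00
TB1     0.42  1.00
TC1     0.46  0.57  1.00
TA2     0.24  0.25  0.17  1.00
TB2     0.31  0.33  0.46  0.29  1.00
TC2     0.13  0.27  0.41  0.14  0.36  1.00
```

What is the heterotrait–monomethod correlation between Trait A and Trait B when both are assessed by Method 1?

Different traits, same method: r(TA1, TB1) = 0.42.

0.42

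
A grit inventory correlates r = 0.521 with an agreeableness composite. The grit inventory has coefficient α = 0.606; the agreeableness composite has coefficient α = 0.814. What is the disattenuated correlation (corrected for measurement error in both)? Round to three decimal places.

r_true = r_obs / √(r_xx · r_yy) = 0.521 / √(0.606 × 0.814) = 0.521 / √0.493284 = 0.521 / 0.7023 ≈ 0.742.

0.742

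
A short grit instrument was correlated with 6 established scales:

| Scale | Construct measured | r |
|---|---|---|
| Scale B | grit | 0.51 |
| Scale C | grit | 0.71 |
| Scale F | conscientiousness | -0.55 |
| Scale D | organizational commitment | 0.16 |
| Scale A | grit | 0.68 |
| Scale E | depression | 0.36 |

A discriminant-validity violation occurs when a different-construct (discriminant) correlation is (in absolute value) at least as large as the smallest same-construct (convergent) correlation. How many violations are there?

1

Convergent (same construct = grit): Scale B, Scale C, Scale A.
Smallest convergent = 0.51. Discriminant |r|: 0.55, 0.16, 0.36; count ≥ 0.51 → 1.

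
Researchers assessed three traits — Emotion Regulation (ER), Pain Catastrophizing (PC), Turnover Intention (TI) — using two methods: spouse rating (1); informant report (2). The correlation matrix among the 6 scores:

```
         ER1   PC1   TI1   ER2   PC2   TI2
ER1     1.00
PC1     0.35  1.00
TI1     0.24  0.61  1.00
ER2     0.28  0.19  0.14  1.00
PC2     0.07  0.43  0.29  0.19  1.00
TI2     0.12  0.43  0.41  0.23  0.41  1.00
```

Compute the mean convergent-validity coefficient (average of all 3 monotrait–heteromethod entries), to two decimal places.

0.37

Convergent values: 0.28, 0.43, 0.41; mean = 1.12/3 = 0.37.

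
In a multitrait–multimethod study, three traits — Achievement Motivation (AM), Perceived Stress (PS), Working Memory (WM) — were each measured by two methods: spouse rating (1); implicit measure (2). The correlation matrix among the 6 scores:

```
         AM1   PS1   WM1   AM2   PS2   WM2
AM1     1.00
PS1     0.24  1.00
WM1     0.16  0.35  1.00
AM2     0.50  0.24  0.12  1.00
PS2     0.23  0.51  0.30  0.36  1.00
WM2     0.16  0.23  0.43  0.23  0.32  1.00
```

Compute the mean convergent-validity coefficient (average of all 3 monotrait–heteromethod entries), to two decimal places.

0.48

Convergent values: 0.50, 0.51, 0.43; mean = 1.44/3 = 0.48.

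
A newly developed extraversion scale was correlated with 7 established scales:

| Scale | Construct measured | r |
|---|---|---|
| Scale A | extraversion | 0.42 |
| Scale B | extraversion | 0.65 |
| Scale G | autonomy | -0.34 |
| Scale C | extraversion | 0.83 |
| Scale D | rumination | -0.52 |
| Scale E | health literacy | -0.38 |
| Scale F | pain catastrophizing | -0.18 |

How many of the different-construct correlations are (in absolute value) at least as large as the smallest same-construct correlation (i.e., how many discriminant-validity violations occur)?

Convergent (same construct = extraversion): Scale A, Scale B, Scale C.
Smallest convergent = 0.42. Discriminant |r|: 0.34, 0.52, 0.38, 0.18; count ≥ 0.42 → 1.

1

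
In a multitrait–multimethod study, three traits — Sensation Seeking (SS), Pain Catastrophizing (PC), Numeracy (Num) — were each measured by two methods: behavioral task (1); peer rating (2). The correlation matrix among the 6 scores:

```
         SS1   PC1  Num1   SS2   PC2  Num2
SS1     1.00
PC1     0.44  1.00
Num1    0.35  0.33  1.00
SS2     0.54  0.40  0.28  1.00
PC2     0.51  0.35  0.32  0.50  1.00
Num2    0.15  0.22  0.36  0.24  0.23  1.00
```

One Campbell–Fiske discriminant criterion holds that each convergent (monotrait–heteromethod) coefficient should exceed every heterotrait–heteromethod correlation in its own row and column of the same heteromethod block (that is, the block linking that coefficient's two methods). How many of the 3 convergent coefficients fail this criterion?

Convergent coefficients and their comparison sets:
SS (methods 1·2): 0.54 vs {0.51, 0.40, 0.15, 0.28} → pass.
PC (methods 1·2): 0.35 vs {0.40, 0.51, 0.22, 0.32} → fail.
Num (methods 1·2): 0.36 vs {0.28, 0.15, 0.32, 0.22} → pass.
1 of 3 fail.

1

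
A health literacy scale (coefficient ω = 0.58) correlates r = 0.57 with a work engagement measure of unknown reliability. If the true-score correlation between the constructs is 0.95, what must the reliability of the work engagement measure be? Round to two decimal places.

0.62

r_true = r_obs / √(r_xx · r_yy) ⇒ 0.95 = 0.57 / √(0.58 · r_yy).
√(0.58 · r_yy) = 0.57 / 0.95 = 0.6000; 0.58 · r_yy = 0.3600; r_yy = 0.3600 / 0.58 ≈ 0.62.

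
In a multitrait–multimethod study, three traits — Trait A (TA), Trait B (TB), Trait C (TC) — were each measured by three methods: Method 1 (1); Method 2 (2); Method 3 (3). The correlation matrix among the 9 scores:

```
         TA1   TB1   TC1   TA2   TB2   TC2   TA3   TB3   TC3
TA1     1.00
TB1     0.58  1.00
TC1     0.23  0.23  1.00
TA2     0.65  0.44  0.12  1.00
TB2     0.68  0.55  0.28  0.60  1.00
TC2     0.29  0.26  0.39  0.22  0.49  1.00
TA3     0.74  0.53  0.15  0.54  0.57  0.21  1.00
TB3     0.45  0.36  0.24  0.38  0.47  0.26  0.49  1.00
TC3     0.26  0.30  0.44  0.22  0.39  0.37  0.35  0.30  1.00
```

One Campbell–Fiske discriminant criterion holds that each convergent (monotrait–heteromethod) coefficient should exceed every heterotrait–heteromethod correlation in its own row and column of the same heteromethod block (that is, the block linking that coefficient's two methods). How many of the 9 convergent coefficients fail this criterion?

6

Checking each validity diagonal entry against its comparison values:
TA (methods 1·2): 0.65 vs {0.68, 0.44, 0.29, 0.12} → fail.
TA (methods 1·3): 0.74 vs {0.45, 0.53, 0.26, 0.15} → pass.
TA (methods 2·3): 0.54 vs {0.38, 0.57, 0.22, 0.21} → fail.
TB (methods 1·2): 0.55 vs {0.44, 0.68, 0.26, 0.28} → fail.
TB (methods 1·3): 0.36 vs {0.53, 0.45, 0.30, 0.24} → fail.
TB (methods 2·3): 0.47 vs {0.57, 0.38, 0.39, 0.26} → fail.
TC (methods 1·2): 0.39 vs {0.12, 0.29, 0.28, 0.26} → pass.
TC (methods 1·3): 0.44 vs {0.15, 0.26, 0.24, 0.30} → pass.
TC (methods 2·3): 0.37 vs {0.21, 0.22, 0.26, 0.39} → fail.
6 of 9 fail.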